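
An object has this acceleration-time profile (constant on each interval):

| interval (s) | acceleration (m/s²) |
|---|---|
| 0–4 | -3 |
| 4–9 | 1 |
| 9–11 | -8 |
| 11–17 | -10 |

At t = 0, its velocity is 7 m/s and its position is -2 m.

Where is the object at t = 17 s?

On each constant-a segment, Δv = aΔt and Δx = v₀Δt + ½aΔt²; chain segment to segment.
0–4 s: v starts 7 m/s; Δx = 7·4 + ½·-3·4² = 4 m; v ends -5 m/s.
4–9 s: v starts -5 m/s; Δx = -5·5 + ½·1·5² = -12.5 m; v ends 0 m/s.
9–11 s: v starts 0 m/s; Δx = 0·2 + ½·-8·2² = -16 m; v ends -16 m/s.
11–17 s: v starts -16 m/s; Δx = -16·6 + ½·-10·6² = -276 m; v ends -76 m/s.
x(17) = -2 + Σ Δx = -302.5 m.

-302.5 m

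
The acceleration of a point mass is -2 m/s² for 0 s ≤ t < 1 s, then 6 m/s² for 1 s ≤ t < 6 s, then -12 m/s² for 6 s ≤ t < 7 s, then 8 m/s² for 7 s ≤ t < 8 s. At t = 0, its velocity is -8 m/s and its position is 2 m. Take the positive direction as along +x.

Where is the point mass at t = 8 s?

44 m

On each constant-a segment, Δv = aΔt and Δx = v₀Δt + ½aΔt²; chain segment to segment.
0–1 s: v starts -8 m/s; Δx = -8·1 + ½·-2·1² = -9 m; v ends -10 m/s.
1–6 s: v starts -10 m/s; Δx = -10·5 + ½·6·5² = 25 m; v ends 20 m/s.
6–7 s: v starts 20 m/s; Δx = 20·1 + ½·-12·1² = 14 m; v ends 8 m/s.
7–8 s: v starts 8 m/s; Δx = 8·1 + ½·8·1² = 12 m; v ends 16 m/s.
x(8) = 2 + Σ Δx = 44 m.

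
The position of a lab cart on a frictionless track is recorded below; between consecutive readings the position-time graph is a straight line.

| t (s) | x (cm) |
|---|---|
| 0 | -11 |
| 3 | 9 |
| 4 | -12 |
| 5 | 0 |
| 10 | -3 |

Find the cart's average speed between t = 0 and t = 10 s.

5.6 cm/s

Average speed = (total path length)/(elapsed time); on a piecewise-linear x-t graph the path length is Σ|Δx|.
0–3 s: |Δx| = |9 − -11| = 20 cm
3–4 s: |Δx| = |-12 − 9| = 21 cm
4–5 s: |Δx| = |0 − -12| = 12 cm
5–10 s: |Δx| = |-3 − 0| = 3 cm
Total path = 56 cm; average speed = 56/10 = 5.6 cm/s.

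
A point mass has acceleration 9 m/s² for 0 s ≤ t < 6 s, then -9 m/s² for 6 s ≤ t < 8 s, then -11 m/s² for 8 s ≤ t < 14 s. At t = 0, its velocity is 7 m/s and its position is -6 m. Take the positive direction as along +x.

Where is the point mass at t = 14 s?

362 m

On each constant-a segment, Δv = aΔt and Δx = v₀Δt + ½aΔt²; chain segment to segment.
0–6 s: v starts 7 m/s; Δx = 7·6 + ½·9·6² = 204 m; v ends 61 m/s.
6–8 s: v starts 61 m/s; Δx = 61·2 + ½·-9·2² = 104 m; v ends 43 m/s.
8–14 s: v starts 43 m/s; Δx = 43·6 + ½·-11·6² = 60 m; v ends -23 m/s.
x(14) = -6 + Σ Δx = 362 m.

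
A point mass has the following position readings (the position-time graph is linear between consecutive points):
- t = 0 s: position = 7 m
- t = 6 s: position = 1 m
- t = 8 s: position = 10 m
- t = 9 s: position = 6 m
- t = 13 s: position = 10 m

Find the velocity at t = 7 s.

Velocity is the slope of the x-t graph on 6–8 s: (10 − 1)/(8 − 6) = 4.5 m/s.

4.5 m/s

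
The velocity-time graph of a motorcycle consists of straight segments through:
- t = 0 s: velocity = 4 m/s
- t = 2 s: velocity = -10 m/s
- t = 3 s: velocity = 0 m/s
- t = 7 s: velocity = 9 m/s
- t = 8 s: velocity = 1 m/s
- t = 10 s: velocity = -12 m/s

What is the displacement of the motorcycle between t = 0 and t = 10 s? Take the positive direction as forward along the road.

Net displacement equals the area under the velocity-time graph (areas below the axis count negative).
0–2 s: ½(4 + -10)(2) = -6 m
2–3 s: ½(-10 + 0)(1) = -5 m
3–7 s: ½(0 + 9)(4) = 18 m
7–8 s: ½(9 + 1)(1) = 5 m
8–10 s: ½(1 + -12)(2) = -11 m
Net displacement = 1 m

1 m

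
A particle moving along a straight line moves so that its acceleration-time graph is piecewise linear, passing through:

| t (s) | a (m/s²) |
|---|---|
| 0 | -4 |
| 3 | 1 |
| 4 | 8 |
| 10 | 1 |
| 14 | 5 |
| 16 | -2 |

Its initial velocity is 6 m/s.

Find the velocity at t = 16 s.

Δv equals the area under the a-t graph; then v = v₀ + Δv.
0–3 s: ½(-4 + 1)(3) = -4.5 m/s
3–4 s: ½(1 + 8)(1) = 4.5 m/s
4–10 s: ½(8 + 1)(6) = 27 m/s
10–14 s: ½(1 + 5)(4) = 12 m/s
14–16 s: ½(5 + -2)(2) = 3 m/s
Δv = 42 m/s, so v(16) = 6 + (42) = 48 m/s.

48 m/s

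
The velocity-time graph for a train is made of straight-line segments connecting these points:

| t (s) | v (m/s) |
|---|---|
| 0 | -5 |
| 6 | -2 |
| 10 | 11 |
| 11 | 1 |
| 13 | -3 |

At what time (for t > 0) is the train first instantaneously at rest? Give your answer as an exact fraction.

t = 86/13 s

v changes sign on 6–10 s (from -2 to 11); the graph is linear there, so v = 0 at t = 6 + (2)·(10 − 6)/(11 − -2) = 86/13 s.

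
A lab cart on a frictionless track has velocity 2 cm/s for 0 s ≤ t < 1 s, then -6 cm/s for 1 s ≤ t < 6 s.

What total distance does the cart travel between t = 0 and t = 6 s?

Distance (not displacement) is the total path length: add the absolute areas under v-t.
0–1 s: |2| × 1 = 2 cm
1–6 s: |-6| × 5 = 30 cm
Total distance = 32 cm

32 cm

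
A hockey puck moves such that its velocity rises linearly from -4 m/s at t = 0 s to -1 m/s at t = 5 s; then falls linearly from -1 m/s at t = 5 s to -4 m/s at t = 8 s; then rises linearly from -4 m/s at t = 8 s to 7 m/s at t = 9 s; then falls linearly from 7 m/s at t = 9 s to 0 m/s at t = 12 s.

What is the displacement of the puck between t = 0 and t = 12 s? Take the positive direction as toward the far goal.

Displacement is the signed area under the v-t curve.
0–5 s: ½(-4 + -1)(5) = -12.5 m
5–8 s: ½(-1 + -4)(3) = -7.5 m
8–9 s: ½(-4 + 7)(1) = 1.5 m
9–12 s: ½(7 + 0)(3) = 10.5 m
Net displacement = -8 m

-8 m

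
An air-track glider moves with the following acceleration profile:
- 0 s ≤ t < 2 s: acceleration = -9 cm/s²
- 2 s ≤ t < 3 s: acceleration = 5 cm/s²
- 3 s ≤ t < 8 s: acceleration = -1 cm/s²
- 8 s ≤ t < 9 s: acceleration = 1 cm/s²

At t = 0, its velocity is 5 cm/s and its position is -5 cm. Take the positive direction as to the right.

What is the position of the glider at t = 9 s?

On each constant-a segment, Δv = aΔt and Δx = v₀Δt + ½aΔt²; chain segment to segment.
0–2 s: v starts 5 cm/s; Δx = 5·2 + ½·-9·2² = -8 cm; v ends -13 cm/s.
2–3 s: v starts -13 cm/s; Δx = -13·1 + ½·5·1² = -10.5 cm; v ends -8 cm/s.
3–8 s: v starts -8 cm/s; Δx = -8·5 + ½·-1·5² = -52.5 cm; v ends -13 cm/s.
8–9 s: v starts -13 cm/s; Δx = -13·1 + ½·1·1² = -12.5 cm; v ends -12 cm/s.
x(9) = -5 + Σ Δx = -88.5 cm.

-88.5 cm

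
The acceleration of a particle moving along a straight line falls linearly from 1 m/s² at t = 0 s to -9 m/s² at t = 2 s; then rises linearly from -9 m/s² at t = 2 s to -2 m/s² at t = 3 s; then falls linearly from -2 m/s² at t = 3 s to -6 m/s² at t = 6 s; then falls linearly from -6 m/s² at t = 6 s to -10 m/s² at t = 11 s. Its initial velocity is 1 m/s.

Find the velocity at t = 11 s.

-64.5 m/s

Δv equals the area under the a-t graph; then v = v₀ + Δv.
0–2 s: ½(1 + -9)(2) = -8 m/s
2–3 s: ½(-9 + -2)(1) = -5.5 m/s
3–6 s: ½(-2 + -6)(3) = -12 m/s
6–11 s: ½(-6 + -10)(5) = -40 m/s
Δv = -65.5 m/s, so v(11) = 1 + (-65.5) = -64.5 m/s.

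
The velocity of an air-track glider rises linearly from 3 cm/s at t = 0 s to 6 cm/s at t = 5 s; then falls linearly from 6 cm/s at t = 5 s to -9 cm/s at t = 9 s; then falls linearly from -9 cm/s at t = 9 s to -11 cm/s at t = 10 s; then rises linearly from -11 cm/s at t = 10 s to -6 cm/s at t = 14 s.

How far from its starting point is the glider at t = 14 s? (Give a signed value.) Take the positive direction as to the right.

-27.5 cm

Displacement is the signed area under the v-t curve.
0–5 s: ½(3 + 6)(5) = 22.5 cm
5–9 s: ½(6 + -9)(4) = -6 cm
9–10 s: ½(-9 + -11)(1) = -10 cm
10–14 s: ½(-11 + -6)(4) = -34 cm
Net displacement = -27.5 cm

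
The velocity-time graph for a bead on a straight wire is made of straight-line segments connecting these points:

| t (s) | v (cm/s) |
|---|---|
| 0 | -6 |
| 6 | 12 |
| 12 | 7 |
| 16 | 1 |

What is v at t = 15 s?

2.5 cm/s

On 12–16 s the graph is linear from 7 to 1 cm/s: v(15) = 7 + (1 − 7)·(15 − 12)/(16 − 12) = 2.5 cm/s.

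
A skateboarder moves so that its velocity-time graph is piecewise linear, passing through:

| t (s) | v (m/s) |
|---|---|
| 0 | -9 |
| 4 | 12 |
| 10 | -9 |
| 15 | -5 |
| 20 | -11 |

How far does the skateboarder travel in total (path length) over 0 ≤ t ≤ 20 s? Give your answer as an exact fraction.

Distance (not displacement) is the total path length: add the absolute areas under v-t.
0–4 s: v = 0 at t = 12/7 s; triangle areas 54/7 + 96/7 = 150/7 m
4–10 s: v = 0 at t = 52/7 s; triangle areas 144/7 + 81/7 = 225/7 m
10–15 s: |½(-9 + -5)(5)| = 35 m
15–20 s: |½(-5 + -11)(5)| = 40 m
Total distance = 900/7 m

900/7 m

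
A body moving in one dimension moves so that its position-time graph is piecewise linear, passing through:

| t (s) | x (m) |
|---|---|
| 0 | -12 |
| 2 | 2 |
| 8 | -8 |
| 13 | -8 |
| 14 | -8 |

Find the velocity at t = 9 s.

0 m/s

Velocity is the slope of the x-t graph on 8–13 s: (-8 − -8)/(13 − 8) = 0 m/s.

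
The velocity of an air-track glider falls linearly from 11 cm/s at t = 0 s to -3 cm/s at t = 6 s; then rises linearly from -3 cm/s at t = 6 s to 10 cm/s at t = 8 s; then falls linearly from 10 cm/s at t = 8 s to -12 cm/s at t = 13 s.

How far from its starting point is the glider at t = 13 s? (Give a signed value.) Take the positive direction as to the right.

Net displacement equals the area under the velocity-time graph (areas below the axis count negative).
0–6 s: ½(11 + -3)(6) = 24 cm
6–8 s: ½(-3 + 10)(2) = 7 cm
8–13 s: ½(10 + -12)(5) = -5 cm
Net displacement = 26 cm

26 cm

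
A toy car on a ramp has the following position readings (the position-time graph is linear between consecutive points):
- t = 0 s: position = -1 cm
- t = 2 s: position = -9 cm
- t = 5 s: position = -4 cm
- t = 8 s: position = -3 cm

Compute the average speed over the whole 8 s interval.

1.75 cm/s

Average speed = (total path length)/(elapsed time); on a piecewise-linear x-t graph the path length is Σ|Δx|.
0–2 s: |Δx| = |-9 − -1| = 8 cm
2–5 s: |Δx| = |-4 − -9| = 5 cm
5–8 s: |Δx| = |-3 − -4| = 1 cm
Total path = 14 cm; average speed = 14/8 = 1.75 cm/s.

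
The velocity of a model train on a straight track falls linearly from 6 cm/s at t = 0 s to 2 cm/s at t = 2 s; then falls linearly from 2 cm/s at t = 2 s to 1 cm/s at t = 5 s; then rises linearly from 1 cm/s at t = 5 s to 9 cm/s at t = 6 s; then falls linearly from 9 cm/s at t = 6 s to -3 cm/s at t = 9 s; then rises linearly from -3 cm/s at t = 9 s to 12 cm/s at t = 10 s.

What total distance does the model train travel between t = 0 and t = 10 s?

Distance (not displacement) is the total path length: add the absolute areas under v-t.
0–2 s: |½(6 + 2)(2)| = 8 cm
2–5 s: |½(2 + 1)(3)| = 4.5 cm
5–6 s: |½(1 + 9)(1)| = 5 cm
6–9 s: v = 0 at t = 8.25 s; triangle areas 10.125 + 1.125 = 11.25 cm
9–10 s: v = 0 at t = 9.2 s; triangle areas 0.3 + 4.8 = 5.1 cm
Total distance = 33.85 cm

33.85 cm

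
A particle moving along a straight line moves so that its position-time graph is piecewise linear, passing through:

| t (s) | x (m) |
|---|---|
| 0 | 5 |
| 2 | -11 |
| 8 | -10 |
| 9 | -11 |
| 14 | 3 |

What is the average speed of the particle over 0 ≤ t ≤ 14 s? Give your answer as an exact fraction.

16/7 m/s

Average speed = (total path length)/(elapsed time); on a piecewise-linear x-t graph the path length is Σ|Δx|.
0–2 s: |Δx| = |-11 − 5| = 16 m
2–8 s: |Δx| = |-10 − -11| = 1 m
8–9 s: |Δx| = |-11 − -10| = 1 m
9–14 s: |Δx| = |3 − -11| = 14 m
Total path = 32 m; average speed = 32/14 = 16/7 m/s.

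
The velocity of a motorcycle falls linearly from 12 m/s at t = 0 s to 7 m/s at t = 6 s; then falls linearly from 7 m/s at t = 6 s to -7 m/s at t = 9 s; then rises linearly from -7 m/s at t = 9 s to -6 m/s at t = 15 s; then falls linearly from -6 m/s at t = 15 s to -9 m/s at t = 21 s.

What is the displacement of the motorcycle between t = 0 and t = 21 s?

-27 m

Net displacement equals the area under the velocity-time graph (areas below the axis count negative).
0–6 s: ½(12 + 7)(6) = 57 m
6–9 s: ½(7 + -7)(3) = 0 m
9–15 s: ½(-7 + -6)(6) = -39 m
15–21 s: ½(-6 + -9)(6) = -45 m
Net displacement = -27 m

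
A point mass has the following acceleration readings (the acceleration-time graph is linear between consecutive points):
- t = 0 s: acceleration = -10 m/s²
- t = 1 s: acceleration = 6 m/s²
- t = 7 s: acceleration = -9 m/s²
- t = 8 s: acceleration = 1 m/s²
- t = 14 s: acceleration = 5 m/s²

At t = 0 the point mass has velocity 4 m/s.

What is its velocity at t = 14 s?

Δv equals the area under the a-t graph; then v = v₀ + Δv.
0–1 s: ½(-10 + 6)(1) = -2 m/s
1–7 s: ½(6 + -9)(6) = -9 m/s
7–8 s: ½(-9 + 1)(1) = -4 m/s
8–14 s: ½(1 + 5)(6) = 18 m/s
Δv = 3 m/s, so v(14) = 4 + (3) = 7 m/s.

7 m/s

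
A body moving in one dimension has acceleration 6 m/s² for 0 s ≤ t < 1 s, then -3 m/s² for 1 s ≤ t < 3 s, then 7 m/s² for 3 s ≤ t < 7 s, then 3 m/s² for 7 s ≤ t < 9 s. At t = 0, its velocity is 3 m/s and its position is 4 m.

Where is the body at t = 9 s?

158 m

On each constant-a segment, Δv = aΔt and Δx = v₀Δt + ½aΔt²; chain segment to segment.
0–1 s: v starts 3 m/s; Δx = 3·1 + ½·6·1² = 6 m; v ends 9 m/s.
1–3 s: v starts 9 m/s; Δx = 9·2 + ½·-3·2² = 12 m; v ends 3 m/s.
3–7 s: v starts 3 m/s; Δx = 3·4 + ½·7·4² = 68 m; v ends 31 m/s.
7–9 s: v starts 31 m/s; Δx = 31·2 + ½·3·2² = 68 m; v ends 37 m/s.
x(9) = 4 + Σ Δx = 158 m.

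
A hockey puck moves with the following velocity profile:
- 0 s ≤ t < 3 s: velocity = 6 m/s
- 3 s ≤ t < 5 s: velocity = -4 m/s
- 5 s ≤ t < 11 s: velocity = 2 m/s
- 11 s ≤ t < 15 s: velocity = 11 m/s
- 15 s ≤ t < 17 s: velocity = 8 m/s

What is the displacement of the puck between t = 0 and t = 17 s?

Displacement is the signed area under the v-t curve.
0–3 s: 6 × 3 = 18 m
3–5 s: -4 × 2 = -8 m
5–11 s: 2 × 6 = 12 m
11–15 s: 11 × 4 = 44 m
15–17 s: 8 × 2 = 16 m
Net displacement = 82 m

82 m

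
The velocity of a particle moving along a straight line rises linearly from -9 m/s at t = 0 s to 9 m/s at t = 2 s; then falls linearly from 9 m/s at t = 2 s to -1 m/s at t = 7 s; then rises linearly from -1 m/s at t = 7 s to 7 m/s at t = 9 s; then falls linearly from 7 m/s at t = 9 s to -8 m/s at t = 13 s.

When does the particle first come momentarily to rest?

t = 1 s

v changes sign on 0–2 s (from -9 to 9); the graph is linear there, so v = 0 at t = 0 + (9)·(2 − 0)/(9 − -9) = 1 s.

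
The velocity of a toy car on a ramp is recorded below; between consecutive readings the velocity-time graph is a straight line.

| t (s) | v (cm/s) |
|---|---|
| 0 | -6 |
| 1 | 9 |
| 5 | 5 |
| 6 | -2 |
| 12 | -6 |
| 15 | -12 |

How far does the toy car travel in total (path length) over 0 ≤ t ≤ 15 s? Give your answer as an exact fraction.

Distance (not displacement) is the total path length: add the absolute areas under v-t.
0–1 s: v = 0 at t = 0.4 s; triangle areas 1.2 + 2.7 = 3.9 cm
1–5 s: |½(9 + 5)(4)| = 28 cm
5–6 s: v = 0 at t = 40/7 s; triangle areas 25/14 + 2/7 = 29/14 cm
6–12 s: |½(-2 + -6)(6)| = 24 cm
12–15 s: |½(-6 + -12)(3)| = 27 cm
Total distance = 2974/35 cm

2974/35 cm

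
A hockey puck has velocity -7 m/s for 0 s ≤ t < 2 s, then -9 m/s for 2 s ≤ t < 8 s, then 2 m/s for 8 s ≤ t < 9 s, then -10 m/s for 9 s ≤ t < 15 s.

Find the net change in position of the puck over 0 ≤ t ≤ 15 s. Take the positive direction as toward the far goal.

-126 m

Displacement is the signed area under the v-t curve.
0–2 s: -7 × 2 = -14 m
2–8 s: -9 × 6 = -54 m
8–9 s: 2 × 1 = 2 m
9–15 s: -10 × 6 = -60 m
Net displacement = -126 m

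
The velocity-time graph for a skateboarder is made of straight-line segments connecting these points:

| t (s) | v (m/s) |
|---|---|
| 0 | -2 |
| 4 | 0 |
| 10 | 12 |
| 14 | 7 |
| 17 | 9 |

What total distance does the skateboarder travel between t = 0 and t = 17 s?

102 m

Distance (not displacement) is the total path length: add the absolute areas under v-t.
0–4 s: |½(-2 + 0)(4)| = 4 m
4–10 s: |½(0 + 12)(6)| = 36 m
10–14 s: |½(12 + 7)(4)| = 38 m
14–17 s: |½(7 + 9)(3)| = 24 m
Total distance = 102 m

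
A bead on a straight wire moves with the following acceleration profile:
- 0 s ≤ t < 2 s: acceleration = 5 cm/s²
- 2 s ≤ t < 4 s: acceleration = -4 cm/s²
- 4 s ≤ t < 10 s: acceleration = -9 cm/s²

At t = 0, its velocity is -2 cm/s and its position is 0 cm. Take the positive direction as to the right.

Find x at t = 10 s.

On each constant-a segment, Δv = aΔt and Δx = v₀Δt + ½aΔt²; chain segment to segment.
0–2 s: v starts -2 cm/s; Δx = -2·2 + ½·5·2² = 6 cm; v ends 8 cm/s.
2–4 s: v starts 8 cm/s; Δx = 8·2 + ½·-4·2² = 8 cm; v ends 0 cm/s.
4–10 s: v starts 0 cm/s; Δx = 0·6 + ½·-9·6² = -162 cm; v ends -54 cm/s.
x(10) = 0 + Σ Δx = -148 cm.

-148 cm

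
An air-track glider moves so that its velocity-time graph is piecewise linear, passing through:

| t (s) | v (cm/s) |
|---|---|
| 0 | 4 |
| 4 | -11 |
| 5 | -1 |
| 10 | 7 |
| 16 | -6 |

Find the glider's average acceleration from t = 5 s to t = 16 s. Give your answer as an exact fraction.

-5/11 cm/s²

Average acceleration = Δv/Δt = (-6 − -1)/(16 − 5) = -5/11 cm/s².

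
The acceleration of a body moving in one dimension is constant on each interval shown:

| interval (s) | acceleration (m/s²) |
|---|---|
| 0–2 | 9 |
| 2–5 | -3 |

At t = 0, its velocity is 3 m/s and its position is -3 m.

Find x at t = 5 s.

On each constant-a segment, Δv = aΔt and Δx = v₀Δt + ½aΔt²; chain segment to segment.
0–2 s: v starts 3 m/s; Δx = 3·2 + ½·9·2² = 24 m; v ends 21 m/s.
2–5 s: v starts 21 m/s; Δx = 21·3 + ½·-3·3² = 49.5 m; v ends 12 m/s.
x(5) = -3 + Σ Δx = 70.5 m.

70.5 m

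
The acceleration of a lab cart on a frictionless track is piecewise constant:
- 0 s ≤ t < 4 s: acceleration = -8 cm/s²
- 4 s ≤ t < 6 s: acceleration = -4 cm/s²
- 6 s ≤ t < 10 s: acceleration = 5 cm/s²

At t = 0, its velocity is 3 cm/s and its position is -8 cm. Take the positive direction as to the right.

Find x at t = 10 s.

-234 cm

On each constant-a segment, Δv = aΔt and Δx = v₀Δt + ½aΔt²; chain segment to segment.
0–4 s: v starts 3 cm/s; Δx = 3·4 + ½·-8·4² = -52 cm; v ends -29 cm/s.
4–6 s: v starts -29 cm/s; Δx = -29·2 + ½·-4·2² = -66 cm; v ends -37 cm/s.
6–10 s: v starts -37 cm/s; Δx = -37·4 + ½·5·4² = -108 cm; v ends -17 cm/s.
x(10) = -8 + Σ Δx = -234 cm.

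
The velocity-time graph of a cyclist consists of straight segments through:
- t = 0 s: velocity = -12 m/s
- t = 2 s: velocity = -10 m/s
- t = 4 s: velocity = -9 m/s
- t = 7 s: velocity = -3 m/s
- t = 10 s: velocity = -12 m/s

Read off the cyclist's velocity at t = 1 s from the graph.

On 0–2 s the graph is linear from -12 to -10 m/s: v(1) = -12 + (-10 − -12)·(1 − 0)/(2 − 0) = -11 m/s.

-11 m/s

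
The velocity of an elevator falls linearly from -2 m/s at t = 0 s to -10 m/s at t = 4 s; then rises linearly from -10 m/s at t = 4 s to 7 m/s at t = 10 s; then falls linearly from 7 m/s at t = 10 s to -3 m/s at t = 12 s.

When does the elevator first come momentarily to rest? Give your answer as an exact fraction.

t = 128/17 s

v changes sign on 4–10 s (from -10 to 7); the graph is linear there, so v = 0 at t = 4 + (10)·(10 − 4)/(7 − -10) = 128/17 s.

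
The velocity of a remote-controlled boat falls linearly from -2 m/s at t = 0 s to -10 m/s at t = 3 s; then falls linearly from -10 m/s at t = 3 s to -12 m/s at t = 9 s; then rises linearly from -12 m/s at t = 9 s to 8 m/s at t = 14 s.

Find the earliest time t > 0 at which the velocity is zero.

t = 12 s

v changes sign on 9–14 s (from -12 to 8); the graph is linear there, so v = 0 at t = 9 + (12)·(14 − 9)/(8 − -12) = 12 s.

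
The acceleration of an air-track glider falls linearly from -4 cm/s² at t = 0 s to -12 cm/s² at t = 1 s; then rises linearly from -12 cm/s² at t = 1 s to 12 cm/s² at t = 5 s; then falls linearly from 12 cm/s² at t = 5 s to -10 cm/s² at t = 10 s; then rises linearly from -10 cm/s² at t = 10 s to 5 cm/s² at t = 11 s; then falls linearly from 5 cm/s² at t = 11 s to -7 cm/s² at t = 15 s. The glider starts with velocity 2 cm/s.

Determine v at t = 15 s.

-7.5 cm/s

Δv equals the area under the a-t graph; then v = v₀ + Δv.
0–1 s: ½(-4 + -12)(1) = -8 cm/s
1–5 s: ½(-12 + 12)(4) = 0 cm/s
5–10 s: ½(12 + -10)(5) = 5 cm/s
10–11 s: ½(-10 + 5)(1) = -2.5 cm/s
11–15 s: ½(5 + -7)(4) = -4 cm/s
Δv = -9.5 cm/s, so v(15) = 2 + (-9.5) = -7.5 cm/s.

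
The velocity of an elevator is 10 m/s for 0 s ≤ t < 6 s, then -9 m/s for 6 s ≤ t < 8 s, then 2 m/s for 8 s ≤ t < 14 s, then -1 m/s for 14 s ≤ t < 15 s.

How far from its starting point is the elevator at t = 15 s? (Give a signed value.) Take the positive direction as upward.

53 m

Displacement is the signed area under the v-t curve.
0–6 s: 10 × 6 = 60 m
6–8 s: -9 × 2 = -18 m
8–14 s: 2 × 6 = 12 m
14–15 s: -1 × 1 = -1 m
Net displacement = 53 m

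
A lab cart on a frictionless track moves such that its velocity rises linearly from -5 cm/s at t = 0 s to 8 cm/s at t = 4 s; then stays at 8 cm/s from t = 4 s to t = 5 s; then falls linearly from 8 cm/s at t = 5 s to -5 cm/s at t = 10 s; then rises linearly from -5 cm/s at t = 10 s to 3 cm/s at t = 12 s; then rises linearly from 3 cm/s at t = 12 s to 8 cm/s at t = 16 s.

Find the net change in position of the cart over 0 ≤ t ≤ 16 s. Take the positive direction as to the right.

Net displacement equals the area under the velocity-time graph (areas below the axis count negative).
0–4 s: ½(-5 + 8)(4) = 6 cm
4–5 s: 8 × 1 = 8 cm
5–10 s: ½(8 + -5)(5) = 7.5 cm
10–12 s: ½(-5 + 3)(2) = -2 cm
12–16 s: ½(3 + 8)(4) = 22 cm
Net displacement = 41.5 cm

41.5 cm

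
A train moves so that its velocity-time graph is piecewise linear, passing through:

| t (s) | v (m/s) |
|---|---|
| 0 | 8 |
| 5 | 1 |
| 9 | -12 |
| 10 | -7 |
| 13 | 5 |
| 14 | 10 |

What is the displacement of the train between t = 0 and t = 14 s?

Net displacement equals the area under the velocity-time graph (areas below the axis count negative).
0–5 s: ½(8 + 1)(5) = 22.5 m
5–9 s: ½(1 + -12)(4) = -22 m
9–10 s: ½(-12 + -7)(1) = -9.5 m
10–13 s: ½(-7 + 5)(3) = -3 m
13–14 s: ½(5 + 10)(1) = 7.5 m
Net displacement = -4.5 m

-4.5 m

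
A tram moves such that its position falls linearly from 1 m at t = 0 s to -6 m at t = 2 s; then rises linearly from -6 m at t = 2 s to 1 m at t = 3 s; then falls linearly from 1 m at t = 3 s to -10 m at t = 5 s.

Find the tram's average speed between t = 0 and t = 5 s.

5 m/s

Average speed = (total path length)/(elapsed time); on a piecewise-linear x-t graph the path length is Σ|Δx|.
0–2 s: |Δx| = |-6 − 1| = 7 m
2–3 s: |Δx| = |1 − -6| = 7 m
3–5 s: |Δx| = |-10 − 1| = 11 m
Total path = 25 m; average speed = 25/5 = 5 m/s.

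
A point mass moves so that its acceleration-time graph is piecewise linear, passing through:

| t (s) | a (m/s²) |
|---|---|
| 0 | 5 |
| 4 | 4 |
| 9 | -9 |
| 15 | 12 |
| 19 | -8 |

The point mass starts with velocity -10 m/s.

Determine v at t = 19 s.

Δv equals the area under the a-t graph; then v = v₀ + Δv.
0–4 s: ½(5 + 4)(4) = 18 m/s
4–9 s: ½(4 + -9)(5) = -12.5 m/s
9–15 s: ½(-9 + 12)(6) = 9 m/s
15–19 s: ½(12 + -8)(4) = 8 m/s
Δv = 22.5 m/s, so v(19) = -10 + (22.5) = 12.5 m/s.

12.5 m/s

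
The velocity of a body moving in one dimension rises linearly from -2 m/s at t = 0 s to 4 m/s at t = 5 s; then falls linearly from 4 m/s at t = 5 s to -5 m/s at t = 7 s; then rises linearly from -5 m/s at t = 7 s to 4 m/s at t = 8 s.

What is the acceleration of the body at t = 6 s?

Acceleration is the slope of the v-t graph on 5–7 s: (-5 − 4)/(7 − 5) = -4.5 m/s².

-4.5 m/s²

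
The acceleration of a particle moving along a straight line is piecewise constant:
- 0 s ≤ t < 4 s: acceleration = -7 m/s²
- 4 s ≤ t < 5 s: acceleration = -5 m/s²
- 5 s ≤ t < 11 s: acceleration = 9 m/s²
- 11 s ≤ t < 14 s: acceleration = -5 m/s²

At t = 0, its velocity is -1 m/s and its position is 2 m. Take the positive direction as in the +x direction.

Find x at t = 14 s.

-94 m

On each constant-a segment, Δv = aΔt and Δx = v₀Δt + ½aΔt²; chain segment to segment.
0–4 s: v starts -1 m/s; Δx = -1·4 + ½·-7·4² = -60 m; v ends -29 m/s.
4–5 s: v starts -29 m/s; Δx = -29·1 + ½·-5·1² = -31.5 m; v ends -34 m/s.
5–11 s: v starts -34 m/s; Δx = -34·6 + ½·9·6² = -42 m; v ends 20 m/s.
11–14 s: v starts 20 m/s; Δx = 20·3 + ½·-5·3² = 37.5 m; v ends 5 m/s.
x(14) = 2 + Σ Δx = -94 m.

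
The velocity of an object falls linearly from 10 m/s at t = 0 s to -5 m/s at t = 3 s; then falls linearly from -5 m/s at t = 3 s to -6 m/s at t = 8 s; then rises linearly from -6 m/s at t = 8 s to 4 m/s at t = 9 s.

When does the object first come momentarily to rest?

t = 2 s

v changes sign on 0–3 s (from 10 to -5); the graph is linear there, so v = 0 at t = 0 + (-10)·(3 − 0)/(-5 − 10) = 2 s.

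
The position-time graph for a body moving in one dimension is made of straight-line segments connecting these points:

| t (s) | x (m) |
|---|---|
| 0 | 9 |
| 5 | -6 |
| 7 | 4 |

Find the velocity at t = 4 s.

-3 m/s

Velocity is the slope of the x-t graph on 0–5 s: (-6 − 9)/(5 − 0) = -3 m/s.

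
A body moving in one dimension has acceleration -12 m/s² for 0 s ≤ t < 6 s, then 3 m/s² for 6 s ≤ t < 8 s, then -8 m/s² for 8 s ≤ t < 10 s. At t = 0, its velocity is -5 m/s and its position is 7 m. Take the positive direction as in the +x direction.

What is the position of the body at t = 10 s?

-545 m

On each constant-a segment, Δv = aΔt and Δx = v₀Δt + ½aΔt²; chain segment to segment.
0–6 s: v starts -5 m/s; Δx = -5·6 + ½·-12·6² = -246 m; v ends -77 m/s.
6–8 s: v starts -77 m/s; Δx = -77·2 + ½·3·2² = -148 m; v ends -71 m/s.
8–10 s: v starts -71 m/s; Δx = -71·2 + ½·-8·2² = -158 m; v ends -87 m/s.
x(10) = 7 + Σ Δx = -545 m.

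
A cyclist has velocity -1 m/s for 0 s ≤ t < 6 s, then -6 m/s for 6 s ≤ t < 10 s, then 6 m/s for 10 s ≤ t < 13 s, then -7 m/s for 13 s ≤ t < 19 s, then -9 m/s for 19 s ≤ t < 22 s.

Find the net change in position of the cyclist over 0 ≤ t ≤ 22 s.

-81 m

Displacement is the signed area under the v-t curve.
0–6 s: -1 × 6 = -6 m
6–10 s: -6 × 4 = -24 m
10–13 s: 6 × 3 = 18 m
13–19 s: -7 × 6 = -42 m
19–22 s: -9 × 3 = -27 m
Net displacement = -81 m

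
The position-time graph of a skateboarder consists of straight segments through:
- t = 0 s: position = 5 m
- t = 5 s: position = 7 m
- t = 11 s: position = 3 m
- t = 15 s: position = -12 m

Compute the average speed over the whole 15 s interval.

Average speed = (total path length)/(elapsed time); on a piecewise-linear x-t graph the path length is Σ|Δx|.
0–5 s: |Δx| = |7 − 5| = 2 m
5–11 s: |Δx| = |3 − 7| = 4 m
11–15 s: |Δx| = |-12 − 3| = 15 m
Total path = 21 m; average speed = 21/15 = 1.4 m/s.

1.4 m/s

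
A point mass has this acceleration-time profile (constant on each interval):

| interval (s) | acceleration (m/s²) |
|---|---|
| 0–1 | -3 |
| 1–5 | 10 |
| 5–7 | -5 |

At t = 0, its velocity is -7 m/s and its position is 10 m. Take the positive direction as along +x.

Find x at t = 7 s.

On each constant-a segment, Δv = aΔt and Δx = v₀Δt + ½aΔt²; chain segment to segment.
0–1 s: v starts -7 m/s; Δx = -7·1 + ½·-3·1² = -8.5 m; v ends -10 m/s.
1–5 s: v starts -10 m/s; Δx = -10·4 + ½·10·4² = 40 m; v ends 30 m/s.
5–7 s: v starts 30 m/s; Δx = 30·2 + ½·-5·2² = 50 m; v ends 20 m/s.
x(7) = 10 + Σ Δx = 91.5 m.

91.5 m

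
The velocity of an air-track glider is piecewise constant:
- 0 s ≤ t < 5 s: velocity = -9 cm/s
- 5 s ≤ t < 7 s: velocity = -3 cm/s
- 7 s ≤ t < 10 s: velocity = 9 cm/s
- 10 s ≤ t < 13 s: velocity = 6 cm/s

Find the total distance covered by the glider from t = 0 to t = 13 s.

Total distance travelled is ∫|v| dt — sum the magnitudes of each area piece.
0–5 s: |-9| × 5 = 45 cm
5–7 s: |-3| × 2 = 6 cm
7–10 s: |9| × 3 = 27 cm
10–13 s: |6| × 3 = 18 cm
Total distance = 96 cm

96 cm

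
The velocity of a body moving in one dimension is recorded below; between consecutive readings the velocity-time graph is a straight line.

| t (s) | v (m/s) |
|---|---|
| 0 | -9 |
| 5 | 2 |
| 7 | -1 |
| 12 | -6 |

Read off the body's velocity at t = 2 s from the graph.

On 0–5 s the graph is linear from -9 to 2 m/s: v(2) = -9 + (2 − -9)·(2 − 0)/(5 − 0) = -4.6 m/s.

-4.6 m/s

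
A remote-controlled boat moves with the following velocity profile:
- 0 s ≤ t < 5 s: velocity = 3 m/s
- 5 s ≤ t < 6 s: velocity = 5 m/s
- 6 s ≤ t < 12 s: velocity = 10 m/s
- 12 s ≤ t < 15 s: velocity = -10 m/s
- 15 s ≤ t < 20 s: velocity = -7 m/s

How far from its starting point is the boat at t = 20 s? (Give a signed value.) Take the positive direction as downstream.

15 m

Displacement is the signed area under the v-t curve.
0–5 s: 3 × 5 = 15 m
5–6 s: 5 × 1 = 5 m
6–12 s: 10 × 6 = 60 m
12–15 s: -10 × 3 = -30 m
15–20 s: -7 × 5 = -35 m
Net displacement = 15 m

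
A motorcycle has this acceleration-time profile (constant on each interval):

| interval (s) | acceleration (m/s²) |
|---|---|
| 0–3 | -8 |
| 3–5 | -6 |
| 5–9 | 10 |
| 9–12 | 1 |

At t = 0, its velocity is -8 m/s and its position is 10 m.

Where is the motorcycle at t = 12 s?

On each constant-a segment, Δv = aΔt and Δx = v₀Δt + ½aΔt²; chain segment to segment.
0–3 s: v starts -8 m/s; Δx = -8·3 + ½·-8·3² = -60 m; v ends -32 m/s.
3–5 s: v starts -32 m/s; Δx = -32·2 + ½·-6·2² = -76 m; v ends -44 m/s.
5–9 s: v starts -44 m/s; Δx = -44·4 + ½·10·4² = -96 m; v ends -4 m/s.
9–12 s: v starts -4 m/s; Δx = -4·3 + ½·1·3² = -7.5 m; v ends -1 m/s.
x(12) = 10 + Σ Δx = -229.5 m.

-229.5 m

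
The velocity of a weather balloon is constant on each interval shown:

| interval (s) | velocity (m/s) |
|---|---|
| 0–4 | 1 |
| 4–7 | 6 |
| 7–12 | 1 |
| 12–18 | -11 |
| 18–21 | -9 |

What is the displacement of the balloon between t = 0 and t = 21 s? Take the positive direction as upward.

Displacement is the signed area under the v-t curve.
0–4 s: 1 × 4 = 4 m
4–7 s: 6 × 3 = 18 m
7–12 s: 1 × 5 = 5 m
12–18 s: -11 × 6 = -66 m
18–21 s: -9 × 3 = -27 m
Net displacement = -66 m

-66 m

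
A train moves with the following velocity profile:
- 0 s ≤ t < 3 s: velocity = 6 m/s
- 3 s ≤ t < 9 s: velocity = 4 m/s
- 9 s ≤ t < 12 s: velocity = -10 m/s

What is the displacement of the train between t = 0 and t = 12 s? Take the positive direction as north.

Net displacement equals the area under the velocity-time graph (areas below the axis count negative).
0–3 s: 6 × 3 = 18 m
3–9 s: 4 × 6 = 24 m
9–12 s: -10 × 3 = -30 m
Net displacement = 12 m

12 m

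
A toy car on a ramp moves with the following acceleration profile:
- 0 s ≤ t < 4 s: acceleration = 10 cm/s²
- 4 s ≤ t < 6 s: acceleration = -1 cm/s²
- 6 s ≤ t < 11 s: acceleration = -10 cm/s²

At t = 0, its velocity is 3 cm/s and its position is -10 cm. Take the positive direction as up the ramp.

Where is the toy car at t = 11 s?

246 cm

On each constant-a segment, Δv = aΔt and Δx = v₀Δt + ½aΔt²; chain segment to segment.
0–4 s: v starts 3 cm/s; Δx = 3·4 + ½·10·4² = 92 cm; v ends 43 cm/s.
4–6 s: v starts 43 cm/s; Δx = 43·2 + ½·-1·2² = 84 cm; v ends 41 cm/s.
6–11 s: v starts 41 cm/s; Δx = 41·5 + ½·-10·5² = 80 cm; v ends -9 cm/s.
x(11) = -10 + Σ Δx = 246 cm.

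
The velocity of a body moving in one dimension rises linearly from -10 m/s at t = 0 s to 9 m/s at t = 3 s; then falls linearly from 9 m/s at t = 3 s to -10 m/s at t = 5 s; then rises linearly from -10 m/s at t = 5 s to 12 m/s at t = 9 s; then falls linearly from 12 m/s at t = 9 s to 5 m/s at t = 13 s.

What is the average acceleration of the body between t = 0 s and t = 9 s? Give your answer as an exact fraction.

Average acceleration = Δv/Δt = (12 − -10)/(9 − 0) = 22/9 m/s².

22/9 m/s²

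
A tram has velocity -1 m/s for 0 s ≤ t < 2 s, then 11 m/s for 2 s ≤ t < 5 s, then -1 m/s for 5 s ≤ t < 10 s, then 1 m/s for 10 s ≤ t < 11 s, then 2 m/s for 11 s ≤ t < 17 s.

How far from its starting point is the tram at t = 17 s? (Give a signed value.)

Displacement is the signed area under the v-t curve.
0–2 s: -1 × 2 = -2 m
2–5 s: 11 × 3 = 33 m
5–10 s: -1 × 5 = -5 m
10–11 s: 1 × 1 = 1 m
11–17 s: 2 × 6 = 12 m
Net displacement = 39 m

39 m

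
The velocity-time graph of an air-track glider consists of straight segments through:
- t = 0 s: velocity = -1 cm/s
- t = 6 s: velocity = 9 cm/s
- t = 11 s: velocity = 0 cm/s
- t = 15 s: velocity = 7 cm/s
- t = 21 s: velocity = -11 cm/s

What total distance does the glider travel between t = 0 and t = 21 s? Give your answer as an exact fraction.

Distance (not displacement) is the total path length: add the absolute areas under v-t.
0–6 s: v = 0 at t = 0.6 s; triangle areas 0.3 + 24.3 = 24.6 cm
6–11 s: |½(9 + 0)(5)| = 22.5 cm
11–15 s: |½(0 + 7)(4)| = 14 cm
15–21 s: v = 0 at t = 52/3 s; triangle areas 49/6 + 121/6 = 85/3 cm
Total distance = 2683/30 cm

2683/30 cm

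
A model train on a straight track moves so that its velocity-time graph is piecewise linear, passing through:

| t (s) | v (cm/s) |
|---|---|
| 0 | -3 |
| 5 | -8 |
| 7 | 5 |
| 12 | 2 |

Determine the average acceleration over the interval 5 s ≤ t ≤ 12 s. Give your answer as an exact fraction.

10/7 cm/s²

Average acceleration = Δv/Δt = (2 − -8)/(12 − 5) = 10/7 cm/s².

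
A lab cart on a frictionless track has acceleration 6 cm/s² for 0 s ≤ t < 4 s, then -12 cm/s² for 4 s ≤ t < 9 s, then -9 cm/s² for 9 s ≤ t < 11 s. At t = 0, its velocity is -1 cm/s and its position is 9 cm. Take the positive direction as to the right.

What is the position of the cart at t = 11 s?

On each constant-a segment, Δv = aΔt and Δx = v₀Δt + ½aΔt²; chain segment to segment.
0–4 s: v starts -1 cm/s; Δx = -1·4 + ½·6·4² = 44 cm; v ends 23 cm/s.
4–9 s: v starts 23 cm/s; Δx = 23·5 + ½·-12·5² = -35 cm; v ends -37 cm/s.
9–11 s: v starts -37 cm/s; Δx = -37·2 + ½·-9·2² = -92 cm; v ends -55 cm/s.
x(11) = 9 + Σ Δx = -74 cm.

-74 cm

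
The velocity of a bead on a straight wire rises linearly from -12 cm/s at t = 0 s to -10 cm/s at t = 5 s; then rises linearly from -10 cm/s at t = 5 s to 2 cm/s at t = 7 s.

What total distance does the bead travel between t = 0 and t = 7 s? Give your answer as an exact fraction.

191/3 cm

Distance (not displacement) is the total path length: add the absolute areas under v-t.
0–5 s: |½(-12 + -10)(5)| = 55 cm
5–7 s: v = 0 at t = 20/3 s; triangle areas 25/3 + 1/3 = 26/3 cm
Total distance = 191/3 cm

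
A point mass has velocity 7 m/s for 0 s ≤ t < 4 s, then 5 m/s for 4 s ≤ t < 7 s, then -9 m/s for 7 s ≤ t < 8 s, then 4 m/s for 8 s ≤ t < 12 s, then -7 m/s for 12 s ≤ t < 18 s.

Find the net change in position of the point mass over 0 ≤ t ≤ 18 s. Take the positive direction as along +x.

Displacement is the signed area under the v-t curve.
0–4 s: 7 × 4 = 28 m
4–7 s: 5 × 3 = 15 m
7–8 s: -9 × 1 = -9 m
8–12 s: 4 × 4 = 16 m
12–18 s: -7 × 6 = -42 m
Net displacement = 8 m

8 m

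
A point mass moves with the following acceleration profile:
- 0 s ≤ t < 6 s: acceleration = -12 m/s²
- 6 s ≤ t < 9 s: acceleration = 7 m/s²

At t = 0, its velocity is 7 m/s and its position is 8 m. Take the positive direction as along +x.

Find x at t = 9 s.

-329.5 m

On each constant-a segment, Δv = aΔt and Δx = v₀Δt + ½aΔt²; chain segment to segment.
0–6 s: v starts 7 m/s; Δx = 7·6 + ½·-12·6² = -174 m; v ends -65 m/s.
6–9 s: v starts -65 m/s; Δx = -65·3 + ½·7·3² = -163.5 m; v ends -44 m/s.
x(9) = 8 + Σ Δx = -329.5 m.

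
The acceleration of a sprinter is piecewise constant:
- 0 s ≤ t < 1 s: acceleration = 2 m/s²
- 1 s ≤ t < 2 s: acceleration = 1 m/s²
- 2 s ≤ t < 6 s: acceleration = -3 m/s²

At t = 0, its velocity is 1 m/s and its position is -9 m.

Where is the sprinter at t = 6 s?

On each constant-a segment, Δv = aΔt and Δx = v₀Δt + ½aΔt²; chain segment to segment.
0–1 s: v starts 1 m/s; Δx = 1·1 + ½·2·1² = 2 m; v ends 3 m/s.
1–2 s: v starts 3 m/s; Δx = 3·1 + ½·1·1² = 3.5 m; v ends 4 m/s.
2–6 s: v starts 4 m/s; Δx = 4·4 + ½·-3·4² = -8 m; v ends -8 m/s.
x(6) = -9 + Σ Δx = -11.5 m.

-11.5 m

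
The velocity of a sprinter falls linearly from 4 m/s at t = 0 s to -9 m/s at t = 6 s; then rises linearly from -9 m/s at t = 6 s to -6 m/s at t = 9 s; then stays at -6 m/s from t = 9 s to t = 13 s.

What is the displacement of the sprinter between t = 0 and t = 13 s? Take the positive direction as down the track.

-61.5 m

Displacement is the signed area under the v-t curve.
0–6 s: ½(4 + -9)(6) = -15 m
6–9 s: ½(-9 + -6)(3) = -22.5 m
9–13 s: -6 × 4 = -24 m
Net displacement = -61.5 m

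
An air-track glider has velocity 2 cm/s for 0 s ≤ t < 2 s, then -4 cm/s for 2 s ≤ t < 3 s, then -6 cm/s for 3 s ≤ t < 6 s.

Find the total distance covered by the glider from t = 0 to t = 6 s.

26 cm

Distance (not displacement) is the total path length: add the absolute areas under v-t.
0–2 s: |2| × 2 = 4 cm
2–3 s: |-4| × 1 = 4 cm
3–6 s: |-6| × 3 = 18 cm
Total distance = 26 cm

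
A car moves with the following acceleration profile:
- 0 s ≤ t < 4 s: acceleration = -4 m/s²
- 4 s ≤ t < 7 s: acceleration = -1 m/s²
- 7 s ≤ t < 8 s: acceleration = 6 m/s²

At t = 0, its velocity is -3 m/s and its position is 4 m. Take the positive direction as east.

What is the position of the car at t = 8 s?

-120.5 m

On each constant-a segment, Δv = aΔt and Δx = v₀Δt + ½aΔt²; chain segment to segment.
0–4 s: v starts -3 m/s; Δx = -3·4 + ½·-4·4² = -44 m; v ends -19 m/s.
4–7 s: v starts -19 m/s; Δx = -19·3 + ½·-1·3² = -61.5 m; v ends -22 m/s.
7–8 s: v starts -22 m/s; Δx = -22·1 + ½·6·1² = -19 m; v ends -16 m/s.
x(8) = 4 + Σ Δx = -120.5 m.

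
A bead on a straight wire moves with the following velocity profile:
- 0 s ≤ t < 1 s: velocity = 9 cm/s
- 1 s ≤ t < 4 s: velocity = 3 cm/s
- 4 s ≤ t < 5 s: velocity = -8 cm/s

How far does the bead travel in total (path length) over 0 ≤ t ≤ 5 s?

Distance (not displacement) is the total path length: add the absolute areas under v-t.
0–1 s: |9| × 1 = 9 cm
1–4 s: |3| × 3 = 9 cm
4–5 s: |-8| × 1 = 8 cm
Total distance = 26 cm

26 cm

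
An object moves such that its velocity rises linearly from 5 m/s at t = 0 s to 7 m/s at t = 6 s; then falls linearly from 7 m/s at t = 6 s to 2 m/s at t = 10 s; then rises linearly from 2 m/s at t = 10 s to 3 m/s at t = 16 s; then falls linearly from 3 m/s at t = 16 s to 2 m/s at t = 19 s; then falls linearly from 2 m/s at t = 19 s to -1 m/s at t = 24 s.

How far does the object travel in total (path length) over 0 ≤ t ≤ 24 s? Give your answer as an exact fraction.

242/3 m

Total distance travelled is ∫|v| dt — sum the magnitudes of each area piece.
0–6 s: |½(5 + 7)(6)| = 36 m
6–10 s: |½(7 + 2)(4)| = 18 m
10–16 s: |½(2 + 3)(6)| = 15 m
16–19 s: |½(3 + 2)(3)| = 7.5 m
19–24 s: v = 0 at t = 67/3 s; triangle areas 10/3 + 5/6 = 25/6 m
Total distance = 242/3 m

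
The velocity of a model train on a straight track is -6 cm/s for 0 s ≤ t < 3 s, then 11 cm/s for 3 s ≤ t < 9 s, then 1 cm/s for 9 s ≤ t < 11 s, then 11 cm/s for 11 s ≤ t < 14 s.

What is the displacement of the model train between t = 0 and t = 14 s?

Displacement is the signed area under the v-t curve.
0–3 s: -6 × 3 = -18 cm
3–9 s: 11 × 6 = 66 cm
9–11 s: 1 × 2 = 2 cm
11–14 s: 11 × 3 = 33 cm
Net displacement = 83 cm

83 cm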